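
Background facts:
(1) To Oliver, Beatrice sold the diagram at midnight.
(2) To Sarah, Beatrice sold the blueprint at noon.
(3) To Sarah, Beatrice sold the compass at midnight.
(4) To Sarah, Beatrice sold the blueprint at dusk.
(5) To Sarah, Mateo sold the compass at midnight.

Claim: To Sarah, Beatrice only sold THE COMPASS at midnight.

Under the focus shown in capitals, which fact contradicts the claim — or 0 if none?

The capitals mark "the compass" as focus. So "only" rules out other things, with the rest (same agent, recipient, setting (Beatrice / Sarah / at midnight)) as background.
Every other fact changes something in the background, not just the thing. Nothing refutes the claim.

0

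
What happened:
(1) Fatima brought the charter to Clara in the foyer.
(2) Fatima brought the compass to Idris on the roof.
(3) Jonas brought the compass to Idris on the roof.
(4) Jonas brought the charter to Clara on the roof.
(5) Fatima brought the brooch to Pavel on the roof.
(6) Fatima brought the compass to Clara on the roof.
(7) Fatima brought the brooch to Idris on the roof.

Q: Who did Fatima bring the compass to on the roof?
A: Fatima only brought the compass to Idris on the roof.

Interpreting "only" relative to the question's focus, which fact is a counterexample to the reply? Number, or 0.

Answering "Who did ... to ...?" puts focus on the recipient — here, "Idris".
So "only" ranges over recipients; the rest (agent = Fatima, thing = the compass, setting = on the roof) is presupposed.
Fact (6) shares the background with a different recipient (Clara) — counterexample.
(Fact (7) would refute a reading with focus on the thing — but that is not what the question asks.)

6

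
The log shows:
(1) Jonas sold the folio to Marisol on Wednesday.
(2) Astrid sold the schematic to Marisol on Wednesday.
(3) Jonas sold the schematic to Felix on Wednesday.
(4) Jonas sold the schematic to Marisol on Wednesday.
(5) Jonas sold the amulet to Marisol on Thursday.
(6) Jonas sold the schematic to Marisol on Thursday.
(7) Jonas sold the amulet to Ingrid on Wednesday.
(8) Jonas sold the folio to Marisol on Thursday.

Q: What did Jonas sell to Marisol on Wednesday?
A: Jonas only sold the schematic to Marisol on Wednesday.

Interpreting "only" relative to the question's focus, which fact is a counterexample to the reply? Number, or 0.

1

Answering "What did ...?" puts focus on the thing — here, "the schematic".
"Only" then excludes alternative things while the background — Jonas as agent and Marisol as recipient and on Wednesday as setting — is held fixed.
Fact (1) shares the background with a different thing (the folio) — counterexample.
(Fact (3) would refute a reading with focus on the recipient — but that is not what the question asks.)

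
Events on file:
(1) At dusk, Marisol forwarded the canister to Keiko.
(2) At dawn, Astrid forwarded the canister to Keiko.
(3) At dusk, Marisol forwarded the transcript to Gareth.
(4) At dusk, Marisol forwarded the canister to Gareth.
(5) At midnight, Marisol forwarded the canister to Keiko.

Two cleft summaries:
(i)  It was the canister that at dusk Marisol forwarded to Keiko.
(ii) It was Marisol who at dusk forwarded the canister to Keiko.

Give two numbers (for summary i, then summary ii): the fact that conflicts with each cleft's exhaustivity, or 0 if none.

(i): focus "the canister". No fact shares agent = Marisol, recipient = Keiko, setting = at dusk with a different thing. 0.
(ii): focus "Marisol". No fact shares thing = the canister, recipient = Keiko, setting = at dusk with a different agent. 0.

0, 0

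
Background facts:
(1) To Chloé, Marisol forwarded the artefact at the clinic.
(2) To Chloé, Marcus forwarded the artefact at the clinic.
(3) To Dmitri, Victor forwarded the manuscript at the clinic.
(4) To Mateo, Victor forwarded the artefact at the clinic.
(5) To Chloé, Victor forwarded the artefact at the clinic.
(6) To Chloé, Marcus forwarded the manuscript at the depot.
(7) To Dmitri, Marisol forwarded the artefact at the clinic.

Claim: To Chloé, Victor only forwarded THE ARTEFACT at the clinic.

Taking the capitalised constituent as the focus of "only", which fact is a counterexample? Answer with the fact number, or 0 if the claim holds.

0

The capitals mark "the artefact" as focus. So "only" rules out other things, with the rest (same agent, recipient, setting (Victor / Chloé / at the clinic)) as background.
Every other fact changes something in the background, not just the thing. Nothing refutes the claim.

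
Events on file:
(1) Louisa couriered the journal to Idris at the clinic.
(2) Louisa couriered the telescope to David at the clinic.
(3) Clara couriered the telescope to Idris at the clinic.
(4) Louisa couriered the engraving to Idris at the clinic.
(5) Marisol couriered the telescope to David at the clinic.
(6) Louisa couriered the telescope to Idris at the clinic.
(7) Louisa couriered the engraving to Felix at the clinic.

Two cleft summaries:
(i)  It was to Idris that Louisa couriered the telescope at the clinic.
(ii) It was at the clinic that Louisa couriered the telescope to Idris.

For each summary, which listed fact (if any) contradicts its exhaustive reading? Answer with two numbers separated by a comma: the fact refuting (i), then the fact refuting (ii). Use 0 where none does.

(i): focus "Idris". Looking for same agent, thing, setting (Louisa / the telescope / at the clinic) with some other recipient — fact (2) has David there. Refuted.
(ii): focus "at the clinic". No fact shares same agent, thing, recipient (Louisa / the telescope / Idris) with a different setting. 0.

2, 0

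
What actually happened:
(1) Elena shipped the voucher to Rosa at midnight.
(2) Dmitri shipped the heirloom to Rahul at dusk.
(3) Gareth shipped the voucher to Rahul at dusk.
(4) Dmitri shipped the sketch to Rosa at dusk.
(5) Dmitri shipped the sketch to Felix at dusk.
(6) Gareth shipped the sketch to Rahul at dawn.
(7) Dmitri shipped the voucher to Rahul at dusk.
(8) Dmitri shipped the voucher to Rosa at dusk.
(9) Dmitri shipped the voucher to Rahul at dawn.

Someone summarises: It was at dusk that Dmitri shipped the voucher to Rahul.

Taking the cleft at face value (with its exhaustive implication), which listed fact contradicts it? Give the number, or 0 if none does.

The cleft puts "at dusk" in focus and presupposes the open proposition with agent = Dmitri, thing = the voucher, recipient = Rahul.
Exhaustivity: at dusk is the only setting satisfying that background.
Fact (9) shares the background but with setting = at dawn; exhaustivity is violated.

9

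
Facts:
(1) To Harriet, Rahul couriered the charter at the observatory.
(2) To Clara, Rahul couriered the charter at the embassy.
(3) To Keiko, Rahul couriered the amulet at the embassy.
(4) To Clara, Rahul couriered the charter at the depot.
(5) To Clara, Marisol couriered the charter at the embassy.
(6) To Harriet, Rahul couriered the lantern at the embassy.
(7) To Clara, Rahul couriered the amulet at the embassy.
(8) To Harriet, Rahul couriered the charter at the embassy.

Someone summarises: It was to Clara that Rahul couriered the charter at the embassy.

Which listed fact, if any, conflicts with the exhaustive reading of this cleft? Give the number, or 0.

Focus of the cleft: "Clara" (the recipient). Presupposed background: Rahul as agent and the charter as thing and at the embassy as setting.
The exhaustive reading says no other recipient fits that background.
Fact (8) shares the background but with recipient = Harriet; exhaustivity is violated.

8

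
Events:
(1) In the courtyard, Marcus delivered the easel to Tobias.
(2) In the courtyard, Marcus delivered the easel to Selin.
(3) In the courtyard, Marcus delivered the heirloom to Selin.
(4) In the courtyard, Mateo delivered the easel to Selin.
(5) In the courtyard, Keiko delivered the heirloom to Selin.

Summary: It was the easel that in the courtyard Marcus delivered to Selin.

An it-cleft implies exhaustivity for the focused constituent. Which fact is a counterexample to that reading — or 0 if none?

Focus of the cleft: "the easel" (the thing). Presupposed background: Marcus as agent and Selin as recipient and in the courtyard as setting.
The exhaustive reading says no other thing fits that background.
Fact (3) shares the background but with thing = the heirloom; exhaustivity is violated.

3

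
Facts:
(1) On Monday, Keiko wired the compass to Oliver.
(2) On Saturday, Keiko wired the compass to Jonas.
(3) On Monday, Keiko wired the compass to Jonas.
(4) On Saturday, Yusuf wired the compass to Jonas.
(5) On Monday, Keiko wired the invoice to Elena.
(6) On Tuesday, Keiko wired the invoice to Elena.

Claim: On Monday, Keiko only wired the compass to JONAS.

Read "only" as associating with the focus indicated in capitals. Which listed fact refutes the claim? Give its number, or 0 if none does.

1

Focus (in capitals) is "Jonas" — the recipient. "Only" excludes alternative recipients while holding fixed agent = Keiko, thing = the compass, setting = on Monday.
Fact (1) shares the background but differs in recipient (Oliver) — a counterexample.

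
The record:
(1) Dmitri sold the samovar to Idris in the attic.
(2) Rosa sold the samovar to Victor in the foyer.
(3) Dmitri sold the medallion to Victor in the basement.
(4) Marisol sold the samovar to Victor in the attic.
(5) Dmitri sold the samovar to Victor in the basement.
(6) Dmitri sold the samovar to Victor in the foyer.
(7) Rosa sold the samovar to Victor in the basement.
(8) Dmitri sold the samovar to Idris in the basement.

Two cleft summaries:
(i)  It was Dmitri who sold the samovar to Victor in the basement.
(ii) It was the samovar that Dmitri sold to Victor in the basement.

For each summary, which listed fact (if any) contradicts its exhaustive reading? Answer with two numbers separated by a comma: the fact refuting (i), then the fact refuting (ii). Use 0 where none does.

(i): focus "Dmitri". Looking for the samovar as thing and Victor as recipient and in the basement as setting with some other agent — fact (7) has Rosa there. Refuted.
(ii): focus "the samovar". Looking for Dmitri as agent and Victor as recipient and in the basement as setting with some other thing — fact (3) has the medallion there. Refuted.

7, 3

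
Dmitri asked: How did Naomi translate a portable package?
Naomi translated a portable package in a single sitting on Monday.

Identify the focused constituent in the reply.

The wh-word "how" asks about the manner.
In the answer, "Naomi" and "a portable package" are given — repeated from the question.
"on Monday" is also new, but it specifies the time, which is not what the question asks about — so it is not the focus.
The constituent filling the manner gap is "in a single sitting"; that is the focus.

in a single sitting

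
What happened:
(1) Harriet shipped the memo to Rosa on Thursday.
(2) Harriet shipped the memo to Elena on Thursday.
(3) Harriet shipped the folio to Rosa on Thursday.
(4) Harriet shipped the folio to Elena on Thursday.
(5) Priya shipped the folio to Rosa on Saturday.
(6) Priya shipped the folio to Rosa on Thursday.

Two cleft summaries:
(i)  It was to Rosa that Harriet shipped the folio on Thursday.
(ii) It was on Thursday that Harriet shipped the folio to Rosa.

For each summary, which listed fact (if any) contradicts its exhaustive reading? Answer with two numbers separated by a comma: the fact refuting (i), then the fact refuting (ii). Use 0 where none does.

(i): focus "Rosa". Looking for agent = Harriet, thing = the folio, setting = on Thursday with some other recipient — fact (4) has Elena there. Refuted.
(ii): focus "on Thursday". No fact shares agent = Harriet, thing = the folio, recipient = Rosa with a different setting. 0.

4, 0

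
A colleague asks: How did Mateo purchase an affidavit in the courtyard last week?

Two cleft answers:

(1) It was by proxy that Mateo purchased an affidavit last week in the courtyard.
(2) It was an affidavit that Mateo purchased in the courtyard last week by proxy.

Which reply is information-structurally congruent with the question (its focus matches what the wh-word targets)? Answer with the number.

1

The question word "how" targets the manner.
Option (1) clefts "by proxy" — that matches what the question asks about.
Option (2) clefts "an affidavit" — the direct object, not what was asked.
So the congruent reply is (1).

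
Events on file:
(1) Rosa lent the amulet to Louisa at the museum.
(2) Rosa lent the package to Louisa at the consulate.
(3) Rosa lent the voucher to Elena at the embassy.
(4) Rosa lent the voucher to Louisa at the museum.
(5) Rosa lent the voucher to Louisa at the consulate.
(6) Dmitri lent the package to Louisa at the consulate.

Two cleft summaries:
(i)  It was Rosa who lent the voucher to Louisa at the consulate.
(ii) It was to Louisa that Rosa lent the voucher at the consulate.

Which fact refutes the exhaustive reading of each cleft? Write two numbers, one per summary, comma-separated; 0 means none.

Summary (i) focuses "Rosa" (the agent); background same thing, recipient, setting (the voucher / Louisa / at the consulate). No fact matches that background with a different agent, so 0.
Summary (ii) focuses "Louisa" (the recipient); background same agent, thing, setting (Rosa / the voucher / at the consulate). No fact matches that background with a different recipient, so 0.

0, 0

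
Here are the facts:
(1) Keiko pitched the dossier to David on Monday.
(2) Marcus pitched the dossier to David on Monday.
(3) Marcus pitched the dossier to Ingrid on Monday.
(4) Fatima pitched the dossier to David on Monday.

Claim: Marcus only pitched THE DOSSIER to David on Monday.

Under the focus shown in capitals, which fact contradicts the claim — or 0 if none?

Focus (in capitals) is "the dossier" — the thing. "Only" excludes alternative things while holding fixed Marcus as agent and David as recipient and on Monday as setting.
Every other fact changes something in the background, not just the thing. Nothing refutes the claim.

0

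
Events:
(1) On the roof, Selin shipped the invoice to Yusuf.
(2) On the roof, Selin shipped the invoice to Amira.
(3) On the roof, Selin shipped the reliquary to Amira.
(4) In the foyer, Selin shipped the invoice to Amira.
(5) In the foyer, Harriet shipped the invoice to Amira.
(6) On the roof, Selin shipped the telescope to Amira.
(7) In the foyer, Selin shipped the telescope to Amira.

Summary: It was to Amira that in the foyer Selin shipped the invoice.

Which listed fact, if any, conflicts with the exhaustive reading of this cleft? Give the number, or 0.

0

The cleft puts "Amira" in focus and presupposes the open proposition with Selin as agent and the invoice as thing and in the foyer as setting.
The exhaustive reading says no other recipient fits that background.
No listed fact matches the background with a different recipient. Exhaustivity holds.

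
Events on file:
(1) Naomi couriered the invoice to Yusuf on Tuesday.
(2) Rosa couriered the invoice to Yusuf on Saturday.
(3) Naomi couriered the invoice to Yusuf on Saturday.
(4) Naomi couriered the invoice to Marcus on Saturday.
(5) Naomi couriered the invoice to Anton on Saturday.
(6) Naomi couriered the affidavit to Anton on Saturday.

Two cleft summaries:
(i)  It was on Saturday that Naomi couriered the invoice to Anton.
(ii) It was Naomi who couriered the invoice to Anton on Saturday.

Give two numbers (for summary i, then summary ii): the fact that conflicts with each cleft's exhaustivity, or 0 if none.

(i): focus "on Saturday". No fact shares same agent, thing, recipient (Naomi / the invoice / Anton) with a different setting. 0.
(ii): focus "Naomi". No fact shares same thing, recipient, setting (the invoice / Anton / on Saturday) with a different agent. 0.

0, 0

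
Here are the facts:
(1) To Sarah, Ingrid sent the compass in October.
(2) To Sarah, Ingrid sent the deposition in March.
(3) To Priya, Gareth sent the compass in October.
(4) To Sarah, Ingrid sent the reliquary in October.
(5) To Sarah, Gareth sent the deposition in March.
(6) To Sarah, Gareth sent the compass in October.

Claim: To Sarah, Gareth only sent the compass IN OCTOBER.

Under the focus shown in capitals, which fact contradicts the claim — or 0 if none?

0

Focus (in capitals) is "in October" — the setting. "Only" excludes alternative settings while holding fixed same agent, thing, recipient (Gareth / the compass / Sarah).
Every other fact changes something in the background, not just the setting. Nothing refutes the claim.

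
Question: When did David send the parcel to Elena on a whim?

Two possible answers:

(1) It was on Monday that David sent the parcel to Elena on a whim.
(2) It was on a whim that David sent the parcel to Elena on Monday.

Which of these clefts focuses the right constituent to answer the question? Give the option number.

The question word "when" targets the time.
Option (1) clefts "on Monday" — that matches what the question asks about.
Option (2) clefts "on a whim" — the manner, not what was asked.
So the congruent reply is (1).

1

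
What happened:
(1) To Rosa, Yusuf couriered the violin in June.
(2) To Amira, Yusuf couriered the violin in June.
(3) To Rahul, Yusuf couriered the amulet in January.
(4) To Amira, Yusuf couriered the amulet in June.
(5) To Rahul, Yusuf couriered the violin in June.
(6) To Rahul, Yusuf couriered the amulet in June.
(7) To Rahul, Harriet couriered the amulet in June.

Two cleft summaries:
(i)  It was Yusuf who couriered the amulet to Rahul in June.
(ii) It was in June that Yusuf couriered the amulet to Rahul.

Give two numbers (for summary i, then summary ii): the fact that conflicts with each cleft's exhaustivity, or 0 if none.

7, 3

Summary (i) focuses "Yusuf" (the agent); background the amulet as thing and Rahul as recipient and in June as setting. Fact (7) matches that background with agent = Harriet — refutes (i).
Summary (ii) focuses "in June" (the setting); background Yusuf as agent and the amulet as thing and Rahul as recipient. Fact (3) matches that background with setting = in January — refutes (ii).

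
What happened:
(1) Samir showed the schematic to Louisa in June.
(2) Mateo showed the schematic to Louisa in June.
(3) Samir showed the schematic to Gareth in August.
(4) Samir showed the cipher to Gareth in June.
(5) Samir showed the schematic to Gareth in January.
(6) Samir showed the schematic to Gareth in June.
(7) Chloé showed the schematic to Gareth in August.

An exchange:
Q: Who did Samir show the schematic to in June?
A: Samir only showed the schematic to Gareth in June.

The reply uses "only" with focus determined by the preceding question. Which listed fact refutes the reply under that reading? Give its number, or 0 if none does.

The question "Who did ... to ...?" targets the recipient, so in the reply the focus falls on "Gareth".
"Only" then excludes alternative recipients while the background — agent = Samir, thing = the schematic, setting = in June — is held fixed.
Fact (1) keeps agent = Samir, thing = the schematic, setting = in June but has recipient = Louisa; that refutes the reply.
(Fact (4) would refute a reading with focus on the thing — but that is not what the question asks.)

1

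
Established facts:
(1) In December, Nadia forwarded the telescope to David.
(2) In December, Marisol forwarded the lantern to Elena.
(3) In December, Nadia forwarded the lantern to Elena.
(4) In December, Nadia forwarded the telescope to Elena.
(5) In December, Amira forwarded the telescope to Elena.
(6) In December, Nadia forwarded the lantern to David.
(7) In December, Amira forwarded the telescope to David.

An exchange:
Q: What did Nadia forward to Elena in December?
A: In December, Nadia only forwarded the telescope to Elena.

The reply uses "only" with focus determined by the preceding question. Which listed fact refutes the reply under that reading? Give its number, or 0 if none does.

The question "What did ...?" targets the thing, so in the reply the focus falls on "the telescope".
So "only" ranges over things; the rest (same agent, recipient, setting (Nadia / Elena / in December)) is presupposed.
Fact (3) keeps same agent, recipient, setting (Nadia / Elena / in December) but has thing = the lantern; that refutes the reply.
(Fact (1) would refute a reading with focus on the recipient — but that is not what the question asks.)

3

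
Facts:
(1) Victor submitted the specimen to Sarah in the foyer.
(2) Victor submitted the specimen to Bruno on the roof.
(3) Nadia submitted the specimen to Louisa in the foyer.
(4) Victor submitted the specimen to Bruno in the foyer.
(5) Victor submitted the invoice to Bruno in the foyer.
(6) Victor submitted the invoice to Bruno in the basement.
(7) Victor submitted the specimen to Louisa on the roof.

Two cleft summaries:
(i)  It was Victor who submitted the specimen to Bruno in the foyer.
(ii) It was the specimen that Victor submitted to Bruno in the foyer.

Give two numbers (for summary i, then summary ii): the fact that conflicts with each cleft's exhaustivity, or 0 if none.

(i): focus "Victor". No fact shares same thing, recipient, setting (the specimen / Bruno / in the foyer) with a different agent. 0.
(ii): focus "the specimen". Looking for same agent, recipient, setting (Victor / Bruno / in the foyer) with some other thing — fact (5) has the invoice there. Refuted.

0, 5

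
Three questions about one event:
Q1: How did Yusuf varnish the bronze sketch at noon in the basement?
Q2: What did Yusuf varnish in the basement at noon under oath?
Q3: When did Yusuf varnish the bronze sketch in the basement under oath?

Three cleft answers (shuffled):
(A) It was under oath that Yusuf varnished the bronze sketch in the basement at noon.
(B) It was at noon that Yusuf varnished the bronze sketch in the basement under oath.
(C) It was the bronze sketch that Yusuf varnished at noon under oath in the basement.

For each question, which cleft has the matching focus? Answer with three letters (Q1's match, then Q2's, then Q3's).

Q1 asks about the manner; cleft (A) focuses "under oath", which is the manner — so Q1 → A.
Q2 asks about the direct object; cleft (C) focuses "the bronze sketch", which is the direct object — so Q2 → C.
Q3 asks about the time; cleft (B) focuses "at noon", which is the time — so Q3 → B.
Mapping: Q1→A, Q2→C, Q3→B.

ACB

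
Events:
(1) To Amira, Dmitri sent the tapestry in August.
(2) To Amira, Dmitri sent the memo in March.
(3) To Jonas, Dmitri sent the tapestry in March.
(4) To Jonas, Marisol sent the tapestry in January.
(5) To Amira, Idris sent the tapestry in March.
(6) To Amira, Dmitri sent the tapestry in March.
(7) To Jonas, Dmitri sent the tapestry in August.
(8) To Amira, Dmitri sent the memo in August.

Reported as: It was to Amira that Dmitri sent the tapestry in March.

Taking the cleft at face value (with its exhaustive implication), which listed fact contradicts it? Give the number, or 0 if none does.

3

Focus of the cleft: "Amira" (the recipient). Presupposed background: same agent, thing, setting (Dmitri / the tapestry / in March).
The exhaustive reading says no other recipient fits that background.
Fact (3) shares the background but with recipient = Jonas; exhaustivity is violated.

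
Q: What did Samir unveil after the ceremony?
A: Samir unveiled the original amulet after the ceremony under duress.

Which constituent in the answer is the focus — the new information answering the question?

the original amulet

The wh-word "what" asks about the direct object.
In the answer, "Samir" and "after the ceremony" are given — repeated from the question.
"under duress" is also new, but it specifies the manner, which is not what the question asks about — so it is not the focus.
The constituent filling the direct object gap is "the original amulet"; that is the focus.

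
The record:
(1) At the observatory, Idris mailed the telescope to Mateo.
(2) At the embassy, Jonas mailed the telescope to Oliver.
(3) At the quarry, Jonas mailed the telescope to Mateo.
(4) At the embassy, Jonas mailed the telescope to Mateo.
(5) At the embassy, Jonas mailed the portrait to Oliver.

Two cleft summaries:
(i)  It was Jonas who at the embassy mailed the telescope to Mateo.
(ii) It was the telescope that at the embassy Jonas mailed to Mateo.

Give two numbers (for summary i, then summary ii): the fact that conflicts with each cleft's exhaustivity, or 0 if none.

0, 0

Summary (i) focuses "Jonas" (the agent); background same thing, recipient, setting (the telescope / Mateo / at the embassy). No fact matches that background with a different agent, so 0.
Summary (ii) focuses "the telescope" (the thing); background same agent, recipient, setting (Jonas / Mateo / at the embassy). No fact matches that background with a different thing, so 0.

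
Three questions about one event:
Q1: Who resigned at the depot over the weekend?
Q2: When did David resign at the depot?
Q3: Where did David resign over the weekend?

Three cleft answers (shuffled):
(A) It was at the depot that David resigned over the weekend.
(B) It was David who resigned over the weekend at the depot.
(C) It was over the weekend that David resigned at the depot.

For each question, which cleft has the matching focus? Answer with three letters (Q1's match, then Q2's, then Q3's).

Q1 asks about the subject (agent); cleft (B) focuses "David", which is the subject (agent) — so Q1 → B.
Q2 asks about the time; cleft (C) focuses "over the weekend", which is the time — so Q2 → C.
Q3 asks about the location; cleft (A) focuses "at the depot", which is the location — so Q3 → A.
Mapping: Q1→B, Q2→C, Q3→A.

BCA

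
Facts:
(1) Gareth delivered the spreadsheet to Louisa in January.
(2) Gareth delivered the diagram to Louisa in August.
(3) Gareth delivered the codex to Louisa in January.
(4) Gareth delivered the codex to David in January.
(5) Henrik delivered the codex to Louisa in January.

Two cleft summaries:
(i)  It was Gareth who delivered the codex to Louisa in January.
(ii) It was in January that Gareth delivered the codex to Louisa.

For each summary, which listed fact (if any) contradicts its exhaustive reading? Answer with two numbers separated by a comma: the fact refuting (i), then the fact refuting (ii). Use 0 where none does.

5, 0

(i): focus "Gareth". Looking for same thing, recipient, setting (the codex / Louisa / in January) with some other agent — fact (5) has Henrik there. Refuted.
(ii): focus "in January". No fact shares same agent, thing, recipient (Gareth / the codex / Louisa) with a different setting. 0.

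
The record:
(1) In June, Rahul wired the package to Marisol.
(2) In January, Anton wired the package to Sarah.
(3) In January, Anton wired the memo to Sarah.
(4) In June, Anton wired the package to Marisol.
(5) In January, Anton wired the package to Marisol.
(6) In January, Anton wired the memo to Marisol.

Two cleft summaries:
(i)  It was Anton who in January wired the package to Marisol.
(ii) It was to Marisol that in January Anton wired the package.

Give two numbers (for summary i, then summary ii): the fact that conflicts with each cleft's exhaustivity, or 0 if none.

Summary (i) focuses "Anton" (the agent); background same thing, recipient, setting (the package / Marisol / in January). No fact matches that background with a different agent, so 0.
Summary (ii) focuses "Marisol" (the recipient); background same agent, thing, setting (Anton / the package / in January). Fact (2) matches that background with recipient = Sarah — refutes (ii).

0, 2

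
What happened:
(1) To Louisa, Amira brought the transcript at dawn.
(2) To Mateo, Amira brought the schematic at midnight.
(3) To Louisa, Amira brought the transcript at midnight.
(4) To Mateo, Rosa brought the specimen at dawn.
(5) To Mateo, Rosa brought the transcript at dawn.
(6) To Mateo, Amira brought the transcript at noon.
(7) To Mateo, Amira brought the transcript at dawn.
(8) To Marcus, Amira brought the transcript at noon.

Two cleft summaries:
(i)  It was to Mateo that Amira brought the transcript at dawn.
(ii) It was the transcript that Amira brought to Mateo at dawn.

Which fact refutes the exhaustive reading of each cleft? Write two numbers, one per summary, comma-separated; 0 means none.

(i): focus "Mateo". Looking for same agent, thing, setting (Amira / the transcript / at dawn) with some other recipient — fact (1) has Louisa there. Refuted.
(ii): focus "the transcript". No fact shares same agent, recipient, setting (Amira / Mateo / at dawn) with a different thing. 0.

1, 0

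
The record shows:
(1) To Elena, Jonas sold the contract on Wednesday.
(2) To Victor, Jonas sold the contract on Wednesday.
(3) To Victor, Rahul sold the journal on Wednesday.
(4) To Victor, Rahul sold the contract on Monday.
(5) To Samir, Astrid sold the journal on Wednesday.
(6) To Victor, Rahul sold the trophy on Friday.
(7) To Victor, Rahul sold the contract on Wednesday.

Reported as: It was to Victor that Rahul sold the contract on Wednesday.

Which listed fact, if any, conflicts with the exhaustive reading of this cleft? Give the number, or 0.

0

Focus of the cleft: "Victor" (the recipient). Presupposed background: agent = Rahul, thing = the contract, setting = on Wednesday.
The exhaustive reading says no other recipient fits that background.
No listed fact matches the background with a different recipient. Exhaustivity holds.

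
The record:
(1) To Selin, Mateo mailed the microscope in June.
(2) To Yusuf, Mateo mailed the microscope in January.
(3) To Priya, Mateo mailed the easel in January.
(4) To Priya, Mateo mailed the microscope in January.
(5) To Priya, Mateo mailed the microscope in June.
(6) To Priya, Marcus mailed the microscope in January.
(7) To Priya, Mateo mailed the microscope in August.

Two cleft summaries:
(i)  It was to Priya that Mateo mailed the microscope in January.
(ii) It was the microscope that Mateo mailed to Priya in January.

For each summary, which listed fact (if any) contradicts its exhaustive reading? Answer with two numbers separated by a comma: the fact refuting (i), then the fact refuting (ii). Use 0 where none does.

Summary (i) focuses "Priya" (the recipient); background Mateo as agent and the microscope as thing and in January as setting. Fact (2) matches that background with recipient = Yusuf — refutes (i).
Summary (ii) focuses "the microscope" (the thing); background Mateo as agent and Priya as recipient and in January as setting. Fact (3) matches that background with thing = the easel — refutes (ii).

2, 3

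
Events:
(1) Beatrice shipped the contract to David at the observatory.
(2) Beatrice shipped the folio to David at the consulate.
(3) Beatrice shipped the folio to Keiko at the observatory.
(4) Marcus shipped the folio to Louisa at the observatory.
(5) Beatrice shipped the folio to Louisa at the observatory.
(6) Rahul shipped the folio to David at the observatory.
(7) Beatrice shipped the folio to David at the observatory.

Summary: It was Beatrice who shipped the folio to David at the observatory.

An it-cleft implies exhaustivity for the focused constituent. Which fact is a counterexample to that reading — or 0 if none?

6

Focus of the cleft: "Beatrice" (the agent). Presupposed background: the folio as thing and David as recipient and at the observatory as setting.
The exhaustive reading says no other agent fits that background.
But fact (6) also has the folio as thing and David as recipient and at the observatory as setting, with agent = Rahul — so the exhaustive reading fails.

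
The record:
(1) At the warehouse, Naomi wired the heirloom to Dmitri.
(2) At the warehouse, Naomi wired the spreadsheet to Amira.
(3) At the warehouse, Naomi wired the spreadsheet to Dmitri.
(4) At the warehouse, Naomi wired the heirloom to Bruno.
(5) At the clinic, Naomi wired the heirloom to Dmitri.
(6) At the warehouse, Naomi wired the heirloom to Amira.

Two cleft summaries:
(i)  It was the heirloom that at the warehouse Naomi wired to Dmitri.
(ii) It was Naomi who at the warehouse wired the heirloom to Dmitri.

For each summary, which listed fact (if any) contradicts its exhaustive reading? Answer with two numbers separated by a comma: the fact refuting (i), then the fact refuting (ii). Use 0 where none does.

3, 0

Summary (i) focuses "the heirloom" (the thing); background agent = Naomi, recipient = Dmitri, setting = at the warehouse. Fact (3) matches that background with thing = the spreadsheet — refutes (i).
Summary (ii) focuses "Naomi" (the agent); background thing = the heirloom, recipient = Dmitri, setting = at the warehouse. No fact matches that background with a different agent, so 0.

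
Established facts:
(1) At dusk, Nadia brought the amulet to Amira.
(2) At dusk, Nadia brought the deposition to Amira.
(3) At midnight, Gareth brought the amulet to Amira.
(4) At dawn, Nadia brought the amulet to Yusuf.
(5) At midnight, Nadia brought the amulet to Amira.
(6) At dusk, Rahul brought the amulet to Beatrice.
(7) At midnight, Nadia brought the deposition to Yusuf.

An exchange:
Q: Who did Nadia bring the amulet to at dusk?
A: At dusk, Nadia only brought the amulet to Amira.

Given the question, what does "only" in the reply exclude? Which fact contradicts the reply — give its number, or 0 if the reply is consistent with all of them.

The question "Who did ... to ...?" targets the recipient, so in the reply the focus falls on "Amira".
So "only" ranges over recipients; the rest (agent = Nadia, thing = the amulet, setting = at dusk) is presupposed.
No listed fact shares that background with another recipient. Nothing contradicts the reply.
(Fact (2) would refute a reading with focus on the thing — but that is not what the question asks.)

0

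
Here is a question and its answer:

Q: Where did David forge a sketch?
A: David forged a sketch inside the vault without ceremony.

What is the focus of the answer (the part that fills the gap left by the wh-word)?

The wh-word "where" asks about the location.
In the answer, "David" and "a sketch" are given — repeated from the question.
"without ceremony" is also new, but it specifies the manner, which is not what the question asks about — so it is not the focus.
The constituent filling the location gap is "inside the vault"; that is the focus.

inside the vault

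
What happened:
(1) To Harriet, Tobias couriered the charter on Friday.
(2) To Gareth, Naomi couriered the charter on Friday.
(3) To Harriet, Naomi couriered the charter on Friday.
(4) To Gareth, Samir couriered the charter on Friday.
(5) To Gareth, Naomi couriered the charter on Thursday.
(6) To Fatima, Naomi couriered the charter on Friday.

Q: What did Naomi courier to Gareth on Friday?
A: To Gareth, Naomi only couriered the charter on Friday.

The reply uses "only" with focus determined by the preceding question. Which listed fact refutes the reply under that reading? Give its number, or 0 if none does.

The question "What did ...?" targets the thing, so in the reply the focus falls on "the charter".
"Only" then excludes alternative things while the background — same agent, recipient, setting (Naomi / Gareth / on Friday) — is held fixed.
No fact keeps same agent, recipient, setting (Naomi / Gareth / on Friday) while changing the thing; every other fact differs on something backgrounded. The reply stands.
(Fact (3) would refute a reading with focus on the recipient — but that is not what the question asks.)

0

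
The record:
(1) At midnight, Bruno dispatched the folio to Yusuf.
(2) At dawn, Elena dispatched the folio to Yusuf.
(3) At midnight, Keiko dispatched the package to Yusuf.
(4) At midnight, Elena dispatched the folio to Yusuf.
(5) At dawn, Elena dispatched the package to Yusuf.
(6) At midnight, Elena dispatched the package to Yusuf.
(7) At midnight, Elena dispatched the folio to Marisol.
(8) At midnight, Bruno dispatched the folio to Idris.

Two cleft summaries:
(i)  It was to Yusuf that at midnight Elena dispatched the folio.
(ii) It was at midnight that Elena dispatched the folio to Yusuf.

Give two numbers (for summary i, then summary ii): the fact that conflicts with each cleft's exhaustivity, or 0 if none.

7, 2

Summary (i) focuses "Yusuf" (the recipient); background agent = Elena, thing = the folio, setting = at midnight. Fact (7) matches that background with recipient = Marisol — refutes (i).
Summary (ii) focuses "at midnight" (the setting); background agent = Elena, thing = the folio, recipient = Yusuf. Fact (2) matches that background with setting = at dawn — refutes (ii).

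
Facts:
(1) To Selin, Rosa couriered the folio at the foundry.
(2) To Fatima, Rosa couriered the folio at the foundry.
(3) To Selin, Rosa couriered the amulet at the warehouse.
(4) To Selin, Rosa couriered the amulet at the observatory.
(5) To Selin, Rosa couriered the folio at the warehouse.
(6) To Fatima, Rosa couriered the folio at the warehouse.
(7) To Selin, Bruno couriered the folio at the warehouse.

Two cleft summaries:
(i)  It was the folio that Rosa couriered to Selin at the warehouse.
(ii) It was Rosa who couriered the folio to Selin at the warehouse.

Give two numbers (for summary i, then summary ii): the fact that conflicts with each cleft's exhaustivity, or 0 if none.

Summary (i) focuses "the folio" (the thing); background same agent, recipient, setting (Rosa / Selin / at the warehouse). Fact (3) matches that background with thing = the amulet — refutes (i).
Summary (ii) focuses "Rosa" (the agent); background same thing, recipient, setting (the folio / Selin / at the warehouse). Fact (7) matches that background with agent = Bruno — refutes (ii).

3, 7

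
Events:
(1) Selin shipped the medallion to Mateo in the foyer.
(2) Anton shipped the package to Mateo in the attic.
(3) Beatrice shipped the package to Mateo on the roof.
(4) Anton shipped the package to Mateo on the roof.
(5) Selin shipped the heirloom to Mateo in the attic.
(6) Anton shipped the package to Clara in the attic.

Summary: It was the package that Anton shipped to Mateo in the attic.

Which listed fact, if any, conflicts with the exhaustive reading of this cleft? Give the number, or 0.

Focus of the cleft: "the package" (the thing). Presupposed background: agent = Anton, recipient = Mateo, setting = in the attic.
Exhaustivity: the package is the only thing satisfying that background.
No listed fact matches the background with a different thing. Exhaustivity holds.

0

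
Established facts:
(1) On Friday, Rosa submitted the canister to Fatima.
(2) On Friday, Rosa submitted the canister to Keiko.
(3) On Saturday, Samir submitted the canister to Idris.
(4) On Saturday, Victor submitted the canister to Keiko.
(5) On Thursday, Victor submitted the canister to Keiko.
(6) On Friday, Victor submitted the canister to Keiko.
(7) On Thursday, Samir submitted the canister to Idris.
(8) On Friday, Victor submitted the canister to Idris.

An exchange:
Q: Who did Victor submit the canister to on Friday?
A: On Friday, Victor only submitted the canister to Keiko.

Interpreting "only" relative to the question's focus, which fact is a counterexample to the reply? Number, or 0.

The question "Who did ... to ...?" targets the recipient, so in the reply the focus falls on "Keiko".
"Only" then excludes alternative recipients while the background — Victor as agent and the canister as thing and on Friday as setting — is held fixed.
Fact (8) keeps Victor as agent and the canister as thing and on Friday as setting but has recipient = Idris; that refutes the reply.
(Fact (4) would refute a reading with focus on the setting — but that is not what the question asks.)

8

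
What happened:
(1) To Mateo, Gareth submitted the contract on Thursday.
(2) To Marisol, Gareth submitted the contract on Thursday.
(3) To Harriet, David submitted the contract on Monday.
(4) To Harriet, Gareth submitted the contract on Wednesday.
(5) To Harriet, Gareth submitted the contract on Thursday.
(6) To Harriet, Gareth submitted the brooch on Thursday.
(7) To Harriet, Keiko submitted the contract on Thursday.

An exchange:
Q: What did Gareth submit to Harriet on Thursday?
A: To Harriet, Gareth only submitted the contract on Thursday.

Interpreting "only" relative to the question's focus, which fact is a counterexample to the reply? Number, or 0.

6

Answering "What did ...?" puts focus on the thing — here, "the contract".
So "only" ranges over things; the rest (same agent, recipient, setting (Gareth / Harriet / on Thursday)) is presupposed.
Fact (6) shares the background with a different thing (the brooch) — counterexample.
(Fact (4) would refute a reading with focus on the setting — but that is not what the question asks.)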